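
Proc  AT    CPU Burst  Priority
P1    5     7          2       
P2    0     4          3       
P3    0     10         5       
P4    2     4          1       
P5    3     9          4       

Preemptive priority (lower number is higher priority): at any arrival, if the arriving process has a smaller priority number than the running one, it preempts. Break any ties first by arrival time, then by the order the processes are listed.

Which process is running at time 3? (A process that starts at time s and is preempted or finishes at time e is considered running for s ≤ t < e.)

Schedule: | P2 0-2 | P4 2-6 | P1 6-13 | P2 13-15 | P5 15-24 | P3 24-34 |
Completion: P1=13  P2=15  P3=34  P4=6  P5=24

P4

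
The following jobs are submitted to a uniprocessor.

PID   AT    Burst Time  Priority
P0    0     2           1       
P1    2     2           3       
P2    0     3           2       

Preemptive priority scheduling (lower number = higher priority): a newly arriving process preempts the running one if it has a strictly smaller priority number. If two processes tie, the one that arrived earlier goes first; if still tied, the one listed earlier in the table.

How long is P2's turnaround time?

5

Gantt: | P0 0-2 | P2 2-5 | P1 5-7 |
Completion: P0=2  P1=7  P2=5
Turnaround (C−A): P0=2  P1=5  P2=5
Turnaround(P2) = completion − arrival = 5 − 0 = 5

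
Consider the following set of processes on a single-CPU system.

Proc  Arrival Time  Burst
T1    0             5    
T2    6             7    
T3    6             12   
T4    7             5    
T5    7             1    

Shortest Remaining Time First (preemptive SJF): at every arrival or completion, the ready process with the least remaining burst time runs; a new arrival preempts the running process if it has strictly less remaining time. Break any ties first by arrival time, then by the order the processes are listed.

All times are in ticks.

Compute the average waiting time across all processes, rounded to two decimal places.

4.00

Gantt: | T1 0-5 | idle 5-6 | T2 6-7 | T5 7-8 | T4 8-13 | T2 13-19 | T3 19-31 |
Completion: T1=5  T2=19  T3=31  T4=13  T5=8
Waiting times: T1=0, T2=6, T3=13, T4=1, T5=0
Average waiting = (0+6+13+1+0) / 5 = 20/5 = 4.00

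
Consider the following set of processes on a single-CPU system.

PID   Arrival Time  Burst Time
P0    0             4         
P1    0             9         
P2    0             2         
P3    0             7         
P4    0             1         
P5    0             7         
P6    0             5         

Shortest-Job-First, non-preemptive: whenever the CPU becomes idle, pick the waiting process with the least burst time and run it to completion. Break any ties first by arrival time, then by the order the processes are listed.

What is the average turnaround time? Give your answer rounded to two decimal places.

Gantt: | P4 0-1 | P2 1-3 | P0 3-7 | P6 7-12 | P3 12-19 | P5 19-26 | P1 26-35 |
Completion: P0=7  P1=35  P2=3  P3=19  P4=1  P5=26  P6=12
Turnaround times: P0=7, P1=35, P2=3, P3=19, P4=1, P5=26, P6=12
Average turnaround = (7+35+3+19+1+26+12) / 7 = 103/7 = 14.71

14.71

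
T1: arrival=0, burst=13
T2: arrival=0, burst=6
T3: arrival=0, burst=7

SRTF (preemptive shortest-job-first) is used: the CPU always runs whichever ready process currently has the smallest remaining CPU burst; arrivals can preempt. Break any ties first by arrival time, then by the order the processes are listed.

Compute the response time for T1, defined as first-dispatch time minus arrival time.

Schedule: | T2 0-6 | T3 6-13 | T1 13-26 |
Completion: T1=26  T2=6  T3=13
Response(T1) = first start − arrival = 13 − 0 = 13

13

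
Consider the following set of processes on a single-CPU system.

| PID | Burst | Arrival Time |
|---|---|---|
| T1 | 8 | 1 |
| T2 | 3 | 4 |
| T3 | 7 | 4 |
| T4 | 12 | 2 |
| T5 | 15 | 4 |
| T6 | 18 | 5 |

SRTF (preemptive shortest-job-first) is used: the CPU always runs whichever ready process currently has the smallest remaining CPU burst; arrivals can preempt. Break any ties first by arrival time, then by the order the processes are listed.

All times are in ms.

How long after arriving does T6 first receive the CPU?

41

Schedule: | idle 0-1 | T1 1-4 | T2 4-7 | T1 7-12 | T3 12-19 | T4 19-31 | T5 31-46 | T6 46-64 |
Completion: T1=12  T2=7  T3=19  T4=31  T5=46  T6=64
Response(T6) = first start − arrival = 46 − 5 = 41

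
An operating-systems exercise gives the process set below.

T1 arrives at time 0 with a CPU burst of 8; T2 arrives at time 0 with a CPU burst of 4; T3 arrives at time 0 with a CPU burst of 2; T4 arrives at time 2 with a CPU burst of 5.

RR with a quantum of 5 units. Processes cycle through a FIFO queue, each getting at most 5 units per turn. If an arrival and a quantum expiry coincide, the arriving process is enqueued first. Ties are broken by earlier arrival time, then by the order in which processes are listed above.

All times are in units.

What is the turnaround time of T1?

Gantt: | T1 0-5 | T2 5-9 | T3 9-11 | T4 11-16 | T1 16-19 |
Completion: T1=19  T2=9  T3=11  T4=16
Turnaround (C−A): T1=19  T2=9  T3=11  T4=14
Turnaround(T1) = completion − arrival = 19 − 0 = 19

19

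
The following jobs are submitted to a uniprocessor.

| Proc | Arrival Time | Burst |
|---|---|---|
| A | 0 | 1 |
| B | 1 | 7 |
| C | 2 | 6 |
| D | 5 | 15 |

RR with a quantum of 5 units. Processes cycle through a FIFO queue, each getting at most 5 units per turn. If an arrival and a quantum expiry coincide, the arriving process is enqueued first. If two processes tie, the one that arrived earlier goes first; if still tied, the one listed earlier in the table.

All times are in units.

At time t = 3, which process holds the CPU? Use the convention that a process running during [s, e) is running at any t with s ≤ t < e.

Timeline: | A 0-1 | B 1-6 | C 6-11 | D 11-16 | B 16-18 | C 18-19 | D 19-29 |
Completion: A=1  B=18  C=19  D=29

B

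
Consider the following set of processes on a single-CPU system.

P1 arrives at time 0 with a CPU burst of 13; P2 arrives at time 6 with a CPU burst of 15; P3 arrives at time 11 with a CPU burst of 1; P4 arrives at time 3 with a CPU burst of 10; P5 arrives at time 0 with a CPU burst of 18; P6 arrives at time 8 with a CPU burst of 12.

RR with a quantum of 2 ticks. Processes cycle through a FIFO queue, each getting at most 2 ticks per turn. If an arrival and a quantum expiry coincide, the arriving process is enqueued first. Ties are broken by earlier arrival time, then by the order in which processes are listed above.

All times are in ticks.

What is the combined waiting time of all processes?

Schedule: | P1 0-2 | P5 2-4 | P1 4-6 | P4 6-8 | P5 8-10 | P2 10-12 | P1 12-14 | P6 14-16 | P4 16-18 | P5 18-20 | P3 20-21 | P2 21-23 | P1 23-25 | P6 25-27 | P4 27-29 | P5 29-31 | P2 31-33 | P1 33-35 | P6 35-37 | P4 37-39 | P5 39-41 | P2 41-43 | P1 43-45 | P6 45-47 | P4 47-49 | P5 49-51 | P2 51-53 | P1 53-54 | P6 54-56 | P5 56-58 | P2 58-60 | P6 60-62 | P5 62-64 | P2 64-66 | P5 66-68 | P2 68-69 |
Completion: P1=54  P2=69  P3=21  P4=49  P5=68  P6=62
Turnaround (C−A): P1=54  P2=63  P3=10  P4=46  P5=68  P6=54
Waiting = turnaround − burst: P1=41, P2=48, P3=9, P4=36, P5=50, P6=42
Total waiting = 41 + 48 + 9 + 36 + 50 + 42 = 226

226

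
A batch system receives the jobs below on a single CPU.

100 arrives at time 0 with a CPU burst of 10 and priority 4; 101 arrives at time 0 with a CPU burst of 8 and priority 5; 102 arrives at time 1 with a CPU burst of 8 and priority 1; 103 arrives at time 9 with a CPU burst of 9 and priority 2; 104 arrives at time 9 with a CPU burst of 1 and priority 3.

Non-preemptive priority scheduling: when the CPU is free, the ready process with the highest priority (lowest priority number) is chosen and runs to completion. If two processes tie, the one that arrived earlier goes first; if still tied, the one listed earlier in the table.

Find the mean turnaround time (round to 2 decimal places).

20.00

Timeline: | 100 0-10 | 102 10-18 | 103 18-27 | 104 27-28 | 101 28-36 |
Completion: 100=10  101=36  102=18  103=27  104=28
Turnaround (C−A): 100=10  101=36  102=17  103=18  104=19
Turnaround times: 100=10, 101=36, 102=17, 103=18, 104=19
Average turnaround = (10+36+17+18+19) / 5 = 100/5 = 20.00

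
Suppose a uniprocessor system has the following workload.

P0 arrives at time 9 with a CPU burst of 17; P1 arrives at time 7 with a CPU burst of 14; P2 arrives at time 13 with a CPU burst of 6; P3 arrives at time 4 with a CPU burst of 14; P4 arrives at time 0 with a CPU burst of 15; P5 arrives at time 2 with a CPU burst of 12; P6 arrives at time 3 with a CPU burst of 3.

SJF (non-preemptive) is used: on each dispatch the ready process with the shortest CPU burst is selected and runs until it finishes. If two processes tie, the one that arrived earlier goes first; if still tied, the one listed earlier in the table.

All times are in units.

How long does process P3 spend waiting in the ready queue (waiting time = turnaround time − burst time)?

Schedule: | P4 0-15 | P6 15-18 | P2 18-24 | P5 24-36 | P3 36-50 | P1 50-64 | P0 64-81 |
Completion: P0=81  P1=64  P2=24  P3=50  P4=15  P5=36  P6=18
Waiting(P3) = turnaround − burst = 46 − 14 = 32

32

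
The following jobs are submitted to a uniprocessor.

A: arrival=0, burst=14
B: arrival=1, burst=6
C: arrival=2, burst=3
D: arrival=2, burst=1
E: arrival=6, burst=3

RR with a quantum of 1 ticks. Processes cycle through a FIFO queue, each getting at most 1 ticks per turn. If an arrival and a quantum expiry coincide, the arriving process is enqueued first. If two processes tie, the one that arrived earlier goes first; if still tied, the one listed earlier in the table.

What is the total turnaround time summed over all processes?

Gantt: | A 0-1 | B 1-2 | A 2-3 | C 3-4 | D 4-5 | B 5-6 | A 6-7 | C 7-8 | E 8-9 | B 9-10 | A 10-11 | C 11-12 | E 12-13 | B 13-14 | A 14-15 | E 15-16 | B 16-17 | A 17-18 | B 18-19 | A 19-27 |
Completion: A=27  B=19  C=12  D=5  E=16
Turnaround (C−A): A=27  B=18  C=10  D=3  E=10
Turnaround = completion − arrival: A=27, B=18, C=10, D=3, E=10
Total turnaround = 27 + 18 + 10 + 3 + 10 = 68

68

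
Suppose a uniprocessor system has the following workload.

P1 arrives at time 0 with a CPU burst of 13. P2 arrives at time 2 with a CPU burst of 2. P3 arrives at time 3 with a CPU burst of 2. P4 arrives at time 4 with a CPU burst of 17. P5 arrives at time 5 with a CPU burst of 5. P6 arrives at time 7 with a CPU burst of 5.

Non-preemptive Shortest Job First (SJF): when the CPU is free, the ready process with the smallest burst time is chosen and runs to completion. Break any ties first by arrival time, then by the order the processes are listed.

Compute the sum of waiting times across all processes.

Timeline: | P1 0-13 | P2 13-15 | P3 15-17 | P5 17-22 | P6 22-27 | P4 27-44 |
Completion: P1=13  P2=15  P3=17  P4=44  P5=22  P6=27
Turnaround (C−A): P1=13  P2=13  P3=14  P4=40  P5=17  P6=20
Waiting = turnaround − burst: P1=0, P2=11, P3=12, P4=23, P5=12, P6=15
Total waiting = 0 + 11 + 12 + 23 + 12 + 15 = 73

73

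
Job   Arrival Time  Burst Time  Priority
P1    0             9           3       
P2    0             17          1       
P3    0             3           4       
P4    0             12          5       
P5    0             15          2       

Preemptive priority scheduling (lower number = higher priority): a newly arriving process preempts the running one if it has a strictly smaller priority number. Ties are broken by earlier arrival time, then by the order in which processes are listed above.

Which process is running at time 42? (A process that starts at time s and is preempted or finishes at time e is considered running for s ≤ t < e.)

P3

Schedule: | P2 0-17 | P5 17-32 | P1 32-41 | P3 41-44 | P4 44-56 |
Completion: P1=41  P2=17  P3=44  P4=56  P5=32
Turnaround (C−A): P1=41  P2=17  P3=44  P4=56  P5=32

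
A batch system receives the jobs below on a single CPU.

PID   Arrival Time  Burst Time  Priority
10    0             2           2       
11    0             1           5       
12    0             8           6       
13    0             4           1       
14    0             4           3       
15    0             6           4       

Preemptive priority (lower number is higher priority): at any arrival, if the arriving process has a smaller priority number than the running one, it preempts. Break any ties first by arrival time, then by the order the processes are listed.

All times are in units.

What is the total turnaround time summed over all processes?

78

Timeline: | 13 0-4 | 10 4-6 | 14 6-10 | 15 10-16 | 11 16-17 | 12 17-25 |
Completion: 10=6  11=17  12=25  13=4  14=10  15=16
Turnaround = completion − arrival: 10=6, 11=17, 12=25, 13=4, 14=10, 15=16
Total turnaround = 6 + 17 + 25 + 4 + 10 + 16 = 78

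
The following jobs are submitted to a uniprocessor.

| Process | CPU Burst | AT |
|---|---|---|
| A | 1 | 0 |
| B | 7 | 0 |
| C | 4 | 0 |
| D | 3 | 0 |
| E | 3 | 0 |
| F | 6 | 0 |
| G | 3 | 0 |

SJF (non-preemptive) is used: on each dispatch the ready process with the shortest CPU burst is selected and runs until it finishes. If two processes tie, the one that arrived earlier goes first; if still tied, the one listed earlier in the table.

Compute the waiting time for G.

Gantt: | A 0-1 | D 1-4 | E 4-7 | G 7-10 | C 10-14 | F 14-20 | B 20-27 |
Completion: A=1  B=27  C=14  D=4  E=7  F=20  G=10
Turnaround (C−A): A=1  B=27  C=14  D=4  E=7  F=20  G=10
Waiting(G) = turnaround − burst = 10 − 3 = 7

7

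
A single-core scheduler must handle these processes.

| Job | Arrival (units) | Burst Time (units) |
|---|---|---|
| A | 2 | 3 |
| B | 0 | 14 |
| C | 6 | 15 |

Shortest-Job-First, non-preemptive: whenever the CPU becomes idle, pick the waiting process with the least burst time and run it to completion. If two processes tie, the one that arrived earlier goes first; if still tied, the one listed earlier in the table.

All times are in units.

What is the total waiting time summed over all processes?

23

Timeline: | B 0-14 | A 14-17 | C 17-32 |
Completion: A=17  B=14  C=32
Waiting = turnaround − burst: A=12, B=0, C=11
Total waiting = 12 + 0 + 11 = 23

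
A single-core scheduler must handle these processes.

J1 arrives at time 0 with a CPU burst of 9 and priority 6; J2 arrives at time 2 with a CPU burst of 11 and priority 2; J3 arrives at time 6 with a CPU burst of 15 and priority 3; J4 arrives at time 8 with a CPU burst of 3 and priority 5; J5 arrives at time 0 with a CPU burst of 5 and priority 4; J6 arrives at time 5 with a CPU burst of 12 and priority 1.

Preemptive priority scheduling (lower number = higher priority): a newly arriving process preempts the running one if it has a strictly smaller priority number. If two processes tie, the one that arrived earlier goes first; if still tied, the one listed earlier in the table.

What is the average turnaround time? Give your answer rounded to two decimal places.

34.17

Timeline: | J5 0-2 | J2 2-5 | J6 5-17 | J2 17-25 | J3 25-40 | J5 40-43 | J4 43-46 | J1 46-55 |
Completion: J1=55  J2=25  J3=40  J4=46  J5=43  J6=17
Turnaround times: J1=55, J2=23, J3=34, J4=38, J5=43, J6=12
Average turnaround = (55+23+34+38+43+12) / 6 = 205/6 = 34.17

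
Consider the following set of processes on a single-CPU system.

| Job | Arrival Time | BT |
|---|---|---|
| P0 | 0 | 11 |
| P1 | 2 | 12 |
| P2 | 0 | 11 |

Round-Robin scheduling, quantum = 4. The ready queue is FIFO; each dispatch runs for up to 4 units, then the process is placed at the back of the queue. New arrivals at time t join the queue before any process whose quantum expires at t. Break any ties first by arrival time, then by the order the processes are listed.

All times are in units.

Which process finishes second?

P2

Gantt: | P0 0-4 | P2 4-8 | P1 8-12 | P0 12-16 | P2 16-20 | P1 20-24 | P0 24-27 | P2 27-30 | P1 30-34 |
Completion: P0=27  P1=34  P2=30
Turnaround (C−A): P0=27  P1=32  P2=30
Finish order: P0 → P2 → P1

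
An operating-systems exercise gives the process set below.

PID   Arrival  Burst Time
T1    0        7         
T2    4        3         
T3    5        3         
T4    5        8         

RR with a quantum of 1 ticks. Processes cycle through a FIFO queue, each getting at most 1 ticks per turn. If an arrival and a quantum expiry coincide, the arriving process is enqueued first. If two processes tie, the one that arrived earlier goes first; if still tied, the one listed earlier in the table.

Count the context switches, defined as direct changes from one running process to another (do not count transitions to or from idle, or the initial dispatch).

Gantt: | T1 0-4 | T2 4-5 | T1 5-6 | T3 6-7 | T4 7-8 | T2 8-9 | T1 9-10 | T3 10-11 | T4 11-12 | T2 12-13 | T1 13-14 | T3 14-15 | T4 15-21 |
Completion: T1=14  T2=13  T3=15  T4=21

12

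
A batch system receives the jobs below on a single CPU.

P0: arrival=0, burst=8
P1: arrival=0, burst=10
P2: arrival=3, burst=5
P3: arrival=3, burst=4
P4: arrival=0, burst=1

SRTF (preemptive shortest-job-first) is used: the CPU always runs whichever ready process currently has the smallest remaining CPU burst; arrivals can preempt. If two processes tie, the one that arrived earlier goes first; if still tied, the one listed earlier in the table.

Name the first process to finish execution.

Timeline: | P4 0-1 | P0 1-3 | P3 3-7 | P2 7-12 | P0 12-18 | P1 18-28 |
Completion: P0=18  P1=28  P2=12  P3=7  P4=1
Turnaround (C−A): P0=18  P1=28  P2=9  P3=4  P4=1
Finish order: P4 → P3 → P2 → P0 → P1

P4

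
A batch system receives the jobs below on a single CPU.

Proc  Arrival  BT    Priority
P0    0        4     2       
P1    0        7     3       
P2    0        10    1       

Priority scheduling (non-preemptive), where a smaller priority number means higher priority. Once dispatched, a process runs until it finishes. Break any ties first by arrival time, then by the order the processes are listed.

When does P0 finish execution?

Gantt: | P2 0-10 | P0 10-14 | P1 14-21 |
Completion: P0=14  P1=21  P2=10
Turnaround (C−A): P0=14  P1=21  P2=10

14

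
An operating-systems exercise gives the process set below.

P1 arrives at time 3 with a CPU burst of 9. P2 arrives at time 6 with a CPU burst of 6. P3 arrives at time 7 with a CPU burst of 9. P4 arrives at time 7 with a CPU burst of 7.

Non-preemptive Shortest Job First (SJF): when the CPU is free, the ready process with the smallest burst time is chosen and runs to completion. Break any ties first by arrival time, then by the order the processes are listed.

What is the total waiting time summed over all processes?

35

Schedule: | idle 0-3 | P1 3-12 | P2 12-18 | P4 18-25 | P3 25-34 |
Completion: P1=12  P2=18  P3=34  P4=25
Turnaround (C−A): P1=9  P2=12  P3=27  P4=18
Waiting = turnaround − burst: P1=0, P2=6, P3=18, P4=11
Total waiting = 0 + 6 + 18 + 11 = 35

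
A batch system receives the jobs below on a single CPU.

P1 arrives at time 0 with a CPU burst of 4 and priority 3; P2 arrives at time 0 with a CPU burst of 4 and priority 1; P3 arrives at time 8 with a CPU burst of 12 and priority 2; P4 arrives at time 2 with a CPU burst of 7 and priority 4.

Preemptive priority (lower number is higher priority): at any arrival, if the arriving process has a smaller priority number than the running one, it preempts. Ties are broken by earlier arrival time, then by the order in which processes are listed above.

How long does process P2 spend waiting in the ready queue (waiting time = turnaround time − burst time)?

Timeline: | P2 0-4 | P1 4-8 | P3 8-20 | P4 20-27 |
Completion: P1=8  P2=4  P3=20  P4=27
Turnaround (C−A): P1=8  P2=4  P3=12  P4=25
Waiting(P2) = turnaround − burst = 4 − 4 = 0

0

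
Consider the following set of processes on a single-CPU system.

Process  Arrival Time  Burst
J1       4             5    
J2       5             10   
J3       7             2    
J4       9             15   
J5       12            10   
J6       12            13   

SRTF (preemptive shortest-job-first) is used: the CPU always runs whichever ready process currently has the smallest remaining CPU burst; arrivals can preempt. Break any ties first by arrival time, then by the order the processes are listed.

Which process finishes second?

J3

Gantt: | idle 0-4 | J1 4-9 | J3 9-11 | J2 11-21 | J5 21-31 | J6 31-44 | J4 44-59 |
Completion: J1=9  J2=21  J3=11  J4=59  J5=31  J6=44
Finish order: J1 → J3 → J2 → J5 → J6 → J4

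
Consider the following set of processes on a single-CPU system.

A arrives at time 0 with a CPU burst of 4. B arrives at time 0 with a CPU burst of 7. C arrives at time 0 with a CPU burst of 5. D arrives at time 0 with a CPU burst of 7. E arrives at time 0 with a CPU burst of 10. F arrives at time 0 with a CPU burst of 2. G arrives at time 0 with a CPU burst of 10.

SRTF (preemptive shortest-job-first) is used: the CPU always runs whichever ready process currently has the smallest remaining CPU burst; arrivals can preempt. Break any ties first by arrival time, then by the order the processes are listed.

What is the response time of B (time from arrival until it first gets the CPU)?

Gantt: | F 0-2 | A 2-6 | C 6-11 | B 11-18 | D 18-25 | E 25-35 | G 35-45 |
Completion: A=6  B=18  C=11  D=25  E=35  F=2  G=45
Turnaround (C−A): A=6  B=18  C=11  D=25  E=35  F=2  G=45
Response(B) = first start − arrival = 11 − 0 = 11

11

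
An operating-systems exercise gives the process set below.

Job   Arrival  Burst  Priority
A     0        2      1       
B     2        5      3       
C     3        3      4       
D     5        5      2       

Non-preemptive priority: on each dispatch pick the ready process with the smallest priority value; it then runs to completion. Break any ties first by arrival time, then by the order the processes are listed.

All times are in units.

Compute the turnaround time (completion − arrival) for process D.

Gantt: | A 0-2 | B 2-7 | D 7-12 | C 12-15 |
Completion: A=2  B=7  C=15  D=12
Turnaround (C−A): A=2  B=5  C=12  D=7
Turnaround(D) = completion − arrival = 12 − 5 = 7

7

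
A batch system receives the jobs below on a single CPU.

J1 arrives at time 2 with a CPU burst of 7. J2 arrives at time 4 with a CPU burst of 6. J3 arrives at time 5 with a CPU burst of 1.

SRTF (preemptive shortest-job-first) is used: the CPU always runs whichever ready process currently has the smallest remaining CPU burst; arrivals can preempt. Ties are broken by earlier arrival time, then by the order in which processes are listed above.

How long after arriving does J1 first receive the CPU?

0

Gantt: | idle 0-2 | J1 2-5 | J3 5-6 | J1 6-10 | J2 10-16 |
Completion: J1=10  J2=16  J3=6
Turnaround (C−A): J1=8  J2=12  J3=1
Response(J1) = first start − arrival = 2 − 2 = 0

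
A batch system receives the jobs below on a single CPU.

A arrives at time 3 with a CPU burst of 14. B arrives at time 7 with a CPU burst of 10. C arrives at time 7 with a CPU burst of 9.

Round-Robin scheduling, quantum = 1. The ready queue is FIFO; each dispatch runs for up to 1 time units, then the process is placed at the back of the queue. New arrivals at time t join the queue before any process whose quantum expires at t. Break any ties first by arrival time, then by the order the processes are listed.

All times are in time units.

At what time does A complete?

36

Timeline: | idle 0-3 | A 3-7 | B 7-8 | C 8-9 | A 9-10 | B 10-11 | C 11-12 | A 12-13 | B 13-14 | C 14-15 | A 15-16 | B 16-17 | C 17-18 | A 18-19 | B 19-20 | C 20-21 | A 21-22 | B 22-23 | C 23-24 | A 24-25 | B 25-26 | C 26-27 | A 27-28 | B 28-29 | C 29-30 | A 30-31 | B 31-32 | C 32-33 | A 33-34 | B 34-35 | A 35-36 |
Completion: A=36  B=35  C=33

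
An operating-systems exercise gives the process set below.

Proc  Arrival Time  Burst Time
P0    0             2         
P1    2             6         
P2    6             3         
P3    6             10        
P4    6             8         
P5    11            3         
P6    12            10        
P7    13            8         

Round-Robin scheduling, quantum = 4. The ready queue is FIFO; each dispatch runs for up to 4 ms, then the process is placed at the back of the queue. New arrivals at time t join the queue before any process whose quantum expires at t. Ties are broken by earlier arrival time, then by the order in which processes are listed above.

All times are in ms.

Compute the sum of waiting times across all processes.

Timeline: | P0 0-2 | P1 2-6 | P2 6-9 | P3 9-13 | P4 13-17 | P1 17-19 | P5 19-22 | P6 22-26 | P7 26-30 | P3 30-34 | P4 34-38 | P6 38-42 | P7 42-46 | P3 46-48 | P6 48-50 |
Completion: P0=2  P1=19  P2=9  P3=48  P4=38  P5=22  P6=50  P7=46
Turnaround (C−A): P0=2  P1=17  P2=3  P3=42  P4=32  P5=11  P6=38  P7=33
Waiting = turnaround − burst: P0=0, P1=11, P2=0, P3=32, P4=24, P5=8, P6=28, P7=25
Total waiting = 0 + 11 + 0 + 32 + 24 + 8 + 28 + 25 = 128

128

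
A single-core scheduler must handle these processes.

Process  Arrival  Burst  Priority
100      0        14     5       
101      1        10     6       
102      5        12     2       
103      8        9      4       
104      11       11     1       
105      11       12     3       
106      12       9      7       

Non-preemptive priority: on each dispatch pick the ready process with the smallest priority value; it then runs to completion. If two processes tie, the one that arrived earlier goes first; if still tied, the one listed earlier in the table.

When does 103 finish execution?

58

Schedule: | 100 0-14 | 104 14-25 | 102 25-37 | 105 37-49 | 103 49-58 | 101 58-68 | 106 68-77 |
Completion: 100=14  101=68  102=37  103=58  104=25  105=49  106=77
Turnaround (C−A): 100=14  101=67  102=32  103=50  104=14  105=38  106=65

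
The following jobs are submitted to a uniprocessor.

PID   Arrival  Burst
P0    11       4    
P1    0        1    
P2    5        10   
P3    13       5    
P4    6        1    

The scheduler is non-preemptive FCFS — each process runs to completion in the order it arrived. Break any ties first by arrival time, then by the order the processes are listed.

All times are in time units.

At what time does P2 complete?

15

Timeline: | P1 0-1 | idle 1-5 | P2 5-15 | P4 15-16 | P0 16-20 | P3 20-25 |
Completion: P0=20  P1=1  P2=15  P3=25  P4=16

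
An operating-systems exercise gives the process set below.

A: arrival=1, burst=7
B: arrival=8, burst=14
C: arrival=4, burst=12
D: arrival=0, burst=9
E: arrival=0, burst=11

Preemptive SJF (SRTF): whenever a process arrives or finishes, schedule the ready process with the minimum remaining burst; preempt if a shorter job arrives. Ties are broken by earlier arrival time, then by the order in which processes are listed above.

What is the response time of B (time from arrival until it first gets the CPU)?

31

Schedule: | D 0-1 | A 1-8 | D 8-16 | E 16-27 | C 27-39 | B 39-53 |
Completion: A=8  B=53  C=39  D=16  E=27
Turnaround (C−A): A=7  B=45  C=35  D=16  E=27
Response(B) = first start − arrival = 39 − 8 = 31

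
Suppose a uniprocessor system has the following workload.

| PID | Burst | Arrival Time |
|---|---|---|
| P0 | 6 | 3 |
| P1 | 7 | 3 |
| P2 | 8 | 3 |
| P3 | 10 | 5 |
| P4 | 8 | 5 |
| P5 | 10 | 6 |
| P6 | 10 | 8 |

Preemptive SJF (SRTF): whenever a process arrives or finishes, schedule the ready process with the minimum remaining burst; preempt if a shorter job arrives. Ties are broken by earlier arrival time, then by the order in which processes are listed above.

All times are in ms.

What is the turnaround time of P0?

Gantt: | idle 0-3 | P0 3-9 | P1 9-16 | P2 16-24 | P4 24-32 | P3 32-42 | P5 42-52 | P6 52-62 |
Completion: P0=9  P1=16  P2=24  P3=42  P4=32  P5=52  P6=62
Turnaround (C−A): P0=6  P1=13  P2=21  P3=37  P4=27  P5=46  P6=54
Turnaround(P0) = completion − arrival = 9 − 3 = 6

6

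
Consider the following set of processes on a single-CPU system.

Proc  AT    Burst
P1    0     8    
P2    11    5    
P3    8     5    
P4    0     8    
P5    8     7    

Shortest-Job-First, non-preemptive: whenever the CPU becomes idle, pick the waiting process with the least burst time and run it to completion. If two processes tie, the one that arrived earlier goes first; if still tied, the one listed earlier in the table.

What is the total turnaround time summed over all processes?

70

Schedule: | P1 0-8 | P3 8-13 | P2 13-18 | P5 18-25 | P4 25-33 |
Completion: P1=8  P2=18  P3=13  P4=33  P5=25
Turnaround (C−A): P1=8  P2=7  P3=5  P4=33  P5=17
Turnaround = completion − arrival: P1=8, P2=7, P3=5, P4=33, P5=17
Total turnaround = 8 + 7 + 5 + 33 + 17 = 70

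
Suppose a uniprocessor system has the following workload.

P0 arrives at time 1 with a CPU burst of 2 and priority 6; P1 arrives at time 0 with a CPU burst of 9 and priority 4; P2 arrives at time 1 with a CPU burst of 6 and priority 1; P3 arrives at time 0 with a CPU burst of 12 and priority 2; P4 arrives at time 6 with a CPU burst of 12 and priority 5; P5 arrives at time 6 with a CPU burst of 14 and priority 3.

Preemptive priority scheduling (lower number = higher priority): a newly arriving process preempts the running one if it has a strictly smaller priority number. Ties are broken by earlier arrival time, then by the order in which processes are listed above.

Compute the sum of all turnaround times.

Schedule: | P3 0-1 | P2 1-7 | P3 7-18 | P5 18-32 | P1 32-41 | P4 41-53 | P0 53-55 |
Completion: P0=55  P1=41  P2=7  P3=18  P4=53  P5=32
Turnaround (C−A): P0=54  P1=41  P2=6  P3=18  P4=47  P5=26
Turnaround = completion − arrival: P0=54, P1=41, P2=6, P3=18, P4=47, P5=26
Total turnaround = 54 + 41 + 6 + 18 + 47 + 26 = 192

192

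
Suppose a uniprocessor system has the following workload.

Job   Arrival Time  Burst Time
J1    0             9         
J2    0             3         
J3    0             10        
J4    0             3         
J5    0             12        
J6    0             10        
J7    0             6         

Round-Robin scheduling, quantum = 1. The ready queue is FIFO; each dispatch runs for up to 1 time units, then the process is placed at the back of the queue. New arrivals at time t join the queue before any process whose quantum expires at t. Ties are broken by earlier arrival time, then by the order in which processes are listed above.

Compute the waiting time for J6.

Timeline: | J1 0-1 | J2 1-2 | J3 2-3 | J4 3-4 | J5 4-5 | J6 5-6 | J7 6-7 | J1 7-8 | J2 8-9 | J3 9-10 | J4 10-11 | J5 11-12 | J6 12-13 | J7 13-14 | J1 14-15 | J2 15-16 | J3 16-17 | J4 17-18 | J5 18-19 | J6 19-20 | J7 20-21 | J1 21-22 | J3 22-23 | J5 23-24 | J6 24-25 | J7 25-26 | J1 26-27 | J3 27-28 | J5 28-29 | J6 29-30 | J7 30-31 | J1 31-32 | J3 32-33 | J5 33-34 | J6 34-35 | J7 35-36 | J1 36-37 | J3 37-38 | J5 38-39 | J6 39-40 | J1 40-41 | J3 41-42 | J5 42-43 | J6 43-44 | J1 44-45 | J3 45-46 | J5 46-47 | J6 47-48 | J3 48-49 | J5 49-50 | J6 50-51 | J5 51-53 |
Completion: J1=45  J2=16  J3=49  J4=18  J5=53  J6=51  J7=36
Turnaround (C−A): J1=45  J2=16  J3=49  J4=18  J5=53  J6=51  J7=36
Waiting(J6) = turnaround − burst = 51 − 10 = 41

41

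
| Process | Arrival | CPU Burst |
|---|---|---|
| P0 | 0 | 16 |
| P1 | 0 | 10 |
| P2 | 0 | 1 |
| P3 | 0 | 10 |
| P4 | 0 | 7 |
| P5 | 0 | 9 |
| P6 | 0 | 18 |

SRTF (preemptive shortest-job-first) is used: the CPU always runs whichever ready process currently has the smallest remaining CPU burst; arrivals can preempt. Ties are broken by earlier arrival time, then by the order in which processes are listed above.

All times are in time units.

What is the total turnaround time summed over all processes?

Schedule: | P2 0-1 | P4 1-8 | P5 8-17 | P1 17-27 | P3 27-37 | P0 37-53 | P6 53-71 |
Completion: P0=53  P1=27  P2=1  P3=37  P4=8  P5=17  P6=71
Turnaround (C−A): P0=53  P1=27  P2=1  P3=37  P4=8  P5=17  P6=71
Turnaround = completion − arrival: P0=53, P1=27, P2=1, P3=37, P4=8, P5=17, P6=71
Total turnaround = 53 + 27 + 1 + 37 + 8 + 17 + 71 = 214

214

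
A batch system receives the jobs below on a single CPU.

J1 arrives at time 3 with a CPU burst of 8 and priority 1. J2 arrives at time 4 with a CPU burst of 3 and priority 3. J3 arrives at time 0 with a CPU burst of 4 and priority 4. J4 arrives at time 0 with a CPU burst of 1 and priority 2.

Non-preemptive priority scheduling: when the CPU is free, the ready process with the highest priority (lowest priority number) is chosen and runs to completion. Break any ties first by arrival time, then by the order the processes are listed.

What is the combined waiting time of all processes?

12

Schedule: | J4 0-1 | J3 1-5 | J1 5-13 | J2 13-16 |
Completion: J1=13  J2=16  J3=5  J4=1
Waiting = turnaround − burst: J1=2, J2=9, J3=1, J4=0
Total waiting = 2 + 9 + 1 + 0 = 12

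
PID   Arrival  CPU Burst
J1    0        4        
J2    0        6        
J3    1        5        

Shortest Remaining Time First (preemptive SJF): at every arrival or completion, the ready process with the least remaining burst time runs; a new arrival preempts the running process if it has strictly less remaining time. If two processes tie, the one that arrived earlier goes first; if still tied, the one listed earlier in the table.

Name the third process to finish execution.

J2

Schedule: | J1 0-4 | J3 4-9 | J2 9-15 |
Completion: J1=4  J2=15  J3=9
Turnaround (C−A): J1=4  J2=15  J3=8
Finish order: J1 → J3 → J2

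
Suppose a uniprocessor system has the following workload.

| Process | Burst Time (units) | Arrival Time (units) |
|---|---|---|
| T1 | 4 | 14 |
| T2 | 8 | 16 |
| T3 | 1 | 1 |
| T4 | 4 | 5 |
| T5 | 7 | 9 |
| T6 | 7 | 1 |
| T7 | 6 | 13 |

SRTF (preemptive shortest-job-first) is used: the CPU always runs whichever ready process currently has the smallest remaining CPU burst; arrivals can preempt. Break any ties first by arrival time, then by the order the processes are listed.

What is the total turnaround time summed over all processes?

Timeline: | idle 0-1 | T3 1-2 | T6 2-9 | T4 9-13 | T7 13-14 | T1 14-18 | T7 18-23 | T5 23-30 | T2 30-38 |
Completion: T1=18  T2=38  T3=2  T4=13  T5=30  T6=9  T7=23
Turnaround = completion − arrival: T1=4, T2=22, T3=1, T4=8, T5=21, T6=8, T7=10
Total turnaround = 4 + 22 + 1 + 8 + 21 + 8 + 10 = 74

74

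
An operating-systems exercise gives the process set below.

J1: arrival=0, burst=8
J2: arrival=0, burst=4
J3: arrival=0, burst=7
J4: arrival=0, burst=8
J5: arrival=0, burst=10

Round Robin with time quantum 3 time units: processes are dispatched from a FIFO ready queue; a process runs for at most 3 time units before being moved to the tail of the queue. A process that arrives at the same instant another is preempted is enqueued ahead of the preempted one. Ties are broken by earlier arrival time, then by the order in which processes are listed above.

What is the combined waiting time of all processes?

113

Timeline: | J1 0-3 | J2 3-6 | J3 6-9 | J4 9-12 | J5 12-15 | J1 15-18 | J2 18-19 | J3 19-22 | J4 22-25 | J5 25-28 | J1 28-30 | J3 30-31 | J4 31-33 | J5 33-37 |
Completion: J1=30  J2=19  J3=31  J4=33  J5=37
Turnaround (C−A): J1=30  J2=19  J3=31  J4=33  J5=37
Waiting = turnaround − burst: J1=22, J2=15, J3=24, J4=25, J5=27
Total waiting = 22 + 15 + 24 + 25 + 27 = 113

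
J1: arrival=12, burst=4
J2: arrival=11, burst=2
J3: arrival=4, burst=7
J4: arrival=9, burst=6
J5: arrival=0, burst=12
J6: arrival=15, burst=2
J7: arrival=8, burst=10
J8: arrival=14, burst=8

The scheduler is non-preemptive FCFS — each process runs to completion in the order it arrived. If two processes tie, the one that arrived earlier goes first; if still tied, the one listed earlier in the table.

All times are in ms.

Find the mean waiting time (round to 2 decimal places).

Gantt: | J5 0-12 | J3 12-19 | J7 19-29 | J4 29-35 | J2 35-37 | J1 37-41 | J8 41-49 | J6 49-51 |
Completion: J1=41  J2=37  J3=19  J4=35  J5=12  J6=51  J7=29  J8=49
Waiting times: J1=25, J2=24, J3=8, J4=20, J5=0, J6=34, J7=11, J8=27
Average waiting = (25+24+8+20+0+34+11+27) / 8 = 149/8 = 18.63

18.63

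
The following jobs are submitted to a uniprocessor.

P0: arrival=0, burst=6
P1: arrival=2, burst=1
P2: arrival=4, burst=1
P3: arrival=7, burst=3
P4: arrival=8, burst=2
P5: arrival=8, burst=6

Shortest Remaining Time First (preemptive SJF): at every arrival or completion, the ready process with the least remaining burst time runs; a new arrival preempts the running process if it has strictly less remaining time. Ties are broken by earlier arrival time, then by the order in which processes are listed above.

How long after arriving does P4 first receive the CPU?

0

Schedule: | P0 0-2 | P1 2-3 | P0 3-4 | P2 4-5 | P0 5-8 | P4 8-10 | P3 10-13 | P5 13-19 |
Completion: P0=8  P1=3  P2=5  P3=13  P4=10  P5=19
Turnaround (C−A): P0=8  P1=1  P2=1  P3=6  P4=2  P5=11
Response(P4) = first start − arrival = 8 − 8 = 0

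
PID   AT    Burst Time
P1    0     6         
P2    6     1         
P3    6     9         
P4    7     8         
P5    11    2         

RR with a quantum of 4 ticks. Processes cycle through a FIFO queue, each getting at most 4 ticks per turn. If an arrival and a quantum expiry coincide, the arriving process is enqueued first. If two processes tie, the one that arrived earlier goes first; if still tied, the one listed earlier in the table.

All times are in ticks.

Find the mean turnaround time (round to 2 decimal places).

10.20

Timeline: | P1 0-6 | P2 6-7 | P3 7-11 | P4 11-15 | P5 15-17 | P3 17-21 | P4 21-25 | P3 25-26 |
Completion: P1=6  P2=7  P3=26  P4=25  P5=17
Turnaround (C−A): P1=6  P2=1  P3=20  P4=18  P5=6
Turnaround times: P1=6, P2=1, P3=20, P4=18, P5=6
Average turnaround = (6+1+20+18+6) / 5 = 51/5 = 10.20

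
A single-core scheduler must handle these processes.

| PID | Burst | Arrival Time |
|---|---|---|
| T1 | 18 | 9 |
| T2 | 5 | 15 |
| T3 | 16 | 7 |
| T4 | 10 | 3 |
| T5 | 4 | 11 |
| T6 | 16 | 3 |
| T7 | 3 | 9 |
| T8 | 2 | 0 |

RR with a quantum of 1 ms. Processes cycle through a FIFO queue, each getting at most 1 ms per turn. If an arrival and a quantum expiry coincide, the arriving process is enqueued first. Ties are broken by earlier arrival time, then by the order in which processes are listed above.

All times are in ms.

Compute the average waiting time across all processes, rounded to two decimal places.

Schedule: | T8 0-2 | idle 2-3 | T4 3-4 | T6 4-5 | T4 5-6 | T6 6-7 | T4 7-8 | T3 8-9 | T6 9-10 | T4 10-11 | T1 11-12 | T7 12-13 | T3 13-14 | T6 14-15 | T5 15-16 | T4 16-17 | T1 17-18 | T7 18-19 | T3 19-20 | T2 20-21 | T6 21-22 | T5 22-23 | T4 23-24 | T1 24-25 | T7 25-26 | T3 26-27 | T2 27-28 | T6 28-29 | T5 29-30 | T4 30-31 | T1 31-32 | T3 32-33 | T2 33-34 | T6 34-35 | T5 35-36 | T4 36-37 | T1 37-38 | T3 38-39 | T2 39-40 | T6 40-41 | T4 41-42 | T1 42-43 | T3 43-44 | T2 44-45 | T6 45-46 | T4 46-47 | T1 47-48 | T3 48-49 | T6 49-50 | T1 50-51 | T3 51-52 | T6 52-53 | T1 53-54 | T3 54-55 | T6 55-56 | T1 56-57 | T3 57-58 | T6 58-59 | T1 59-60 | T3 60-61 | T6 61-62 | T1 62-63 | T3 63-64 | T6 64-65 | T1 65-66 | T3 66-67 | T6 67-68 | T1 68-69 | T3 69-70 | T1 70-71 | T3 71-72 | T1 72-75 |
Completion: T1=75  T2=45  T3=72  T4=47  T5=36  T6=68  T7=26  T8=2
Turnaround (C−A): T1=66  T2=30  T3=65  T4=44  T5=25  T6=65  T7=17  T8=2
Waiting times: T1=48, T2=25, T3=49, T4=34, T5=21, T6=49, T7=14, T8=0
Average waiting = (48+25+49+34+21+49+14+0) / 8 = 240/8 = 30.00

30.00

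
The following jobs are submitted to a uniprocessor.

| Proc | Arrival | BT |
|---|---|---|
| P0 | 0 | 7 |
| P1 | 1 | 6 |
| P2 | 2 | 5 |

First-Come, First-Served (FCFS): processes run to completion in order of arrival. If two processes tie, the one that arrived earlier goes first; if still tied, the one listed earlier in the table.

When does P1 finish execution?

13

Timeline: | P0 0-7 | P1 7-13 | P2 13-18 |
Completion: P0=7  P1=13  P2=18
Turnaround (C−A): P0=7  P1=12  P2=16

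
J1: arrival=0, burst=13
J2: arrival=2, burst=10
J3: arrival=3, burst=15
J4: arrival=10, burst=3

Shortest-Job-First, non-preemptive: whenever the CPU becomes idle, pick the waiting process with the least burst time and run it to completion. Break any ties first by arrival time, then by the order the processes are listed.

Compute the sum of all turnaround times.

81

Gantt: | J1 0-13 | J4 13-16 | J2 16-26 | J3 26-41 |
Completion: J1=13  J2=26  J3=41  J4=16
Turnaround = completion − arrival: J1=13, J2=24, J3=38, J4=6
Total turnaround = 13 + 24 + 38 + 6 = 81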